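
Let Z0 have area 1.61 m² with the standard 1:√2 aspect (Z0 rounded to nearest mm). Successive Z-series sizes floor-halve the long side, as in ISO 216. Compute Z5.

188 × 266 mm

Let Z0's short side be w mm. w · w√2 = 1.61 m² = 1,610,000 mm², so w ≈ 1067.0 mm and w√2 ≈ 1508.9 mm → Z0 = 1067 × 1509 mm.
Z1: ⌊1509/2⌋ × 1067 = 754 × 1067 mm
Z2: ⌊1067/2⌋ × 754 = 533 × 754 mm
Z3: ⌊754/2⌋ × 533 = 377 × 533 mm
Z4: ⌊533/2⌋ × 377 = 266 × 377 mm
Z5: ⌊377/2⌋ × 266 = 188 × 266 mm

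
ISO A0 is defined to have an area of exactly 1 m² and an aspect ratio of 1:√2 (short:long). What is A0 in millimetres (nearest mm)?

Let the short side be w mm. Then the long side is w√2 and w · w√2 = 10⁶ mm².
w² = 10⁶/√2, so w = 1000 / 2^(1/4) ≈ 840.9 mm; long side = 1000 · 2^(1/4) ≈ 1189.2 mm.

841 × 1189 mm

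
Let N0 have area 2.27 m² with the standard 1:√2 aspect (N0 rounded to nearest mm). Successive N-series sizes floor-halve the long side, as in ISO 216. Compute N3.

Let N0's short side be w mm. w · w√2 = 2.27 m² = 2,270,000 mm², so w ≈ 1266.9 mm and w√2 ≈ 1791.7 mm → N0 = 1267 × 1792 mm.
N1: ⌊1792/2⌋ × 1267 = 896 × 1267 mm
N2: ⌊1267/2⌋ × 896 = 633 × 896 mm
N3: ⌊896/2⌋ × 633 = 448 × 633 mm

448 × 633 mm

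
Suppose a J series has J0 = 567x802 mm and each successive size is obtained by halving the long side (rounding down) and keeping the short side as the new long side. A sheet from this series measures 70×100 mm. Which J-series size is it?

J6

J0: 567 × 802 mm
J1: 401 × 567 mm
J2: 283 × 401 mm
J3: 200 × 283 mm
J4: 141 × 200 mm
J5: 100 × 141 mm
J6: 70 × 100 mm
J7: 50 × 70 mm
→ matches J6.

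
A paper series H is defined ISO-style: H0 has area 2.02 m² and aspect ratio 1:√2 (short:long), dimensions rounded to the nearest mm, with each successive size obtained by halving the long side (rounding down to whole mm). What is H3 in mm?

Let H0's short side be w mm. w · w√2 = 2.02 m² = 2,020,000 mm², so w ≈ 1195.1 mm and w√2 ≈ 1690.2 mm → H0 = 1195 × 1690 mm.
H1: ⌊1690/2⌋ × 1195 = 845 × 1195 mm
H2: ⌊1195/2⌋ × 845 = 597 × 845 mm
H3: ⌊845/2⌋ × 597 = 422 × 597 mm

422 × 597 mm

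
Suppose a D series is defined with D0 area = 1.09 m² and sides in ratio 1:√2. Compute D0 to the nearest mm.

Let the short side be w mm. Then w · w√2 = 1.09 m² = 1,090,000 mm².
w² = 1,090,000/√2, so w ≈ 877.9 mm; long side = w√2 ≈ 1241.6 mm.

878 × 1242 mm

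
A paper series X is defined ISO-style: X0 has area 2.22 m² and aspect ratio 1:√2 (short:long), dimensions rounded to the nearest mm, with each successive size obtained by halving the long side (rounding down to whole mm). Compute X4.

313 × 443 mm

Let X0's short side be w mm. w · w√2 = 2.22 m² = 2,220,000 mm², so w ≈ 1252.9 mm and w√2 ≈ 1771.9 mm → X0 = 1253 × 1772 mm.
X1: ⌊1772/2⌋ × 1253 = 886 × 1253 mm
X2: ⌊1253/2⌋ × 886 = 626 × 886 mm
X3: ⌊886/2⌋ × 626 = 443 × 626 mm
X4: ⌊626/2⌋ × 443 = 313 × 443 mm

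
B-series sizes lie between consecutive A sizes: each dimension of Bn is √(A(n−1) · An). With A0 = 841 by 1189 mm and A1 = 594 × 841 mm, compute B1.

707 × 1000 mm

Short side: √(841 · 594) = √499554 ≈ 706.8 → 707 mm
Long side: √(1189 · 841) = √999949 ≈ 1000.0 → 1000 mm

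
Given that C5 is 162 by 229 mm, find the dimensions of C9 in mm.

40 × 57 mm

C6: ⌊229/2⌋ × 162 = 114 × 162 mm
C7: ⌊162/2⌋ × 114 = 81 × 114 mm
C8: ⌊114/2⌋ × 81 = 57 × 81 mm
C9: ⌊81/2⌋ × 57 = 40 × 57 mm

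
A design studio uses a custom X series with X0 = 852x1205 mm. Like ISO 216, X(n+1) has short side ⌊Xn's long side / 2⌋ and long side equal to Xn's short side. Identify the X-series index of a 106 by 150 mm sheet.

X0: 852 × 1205 mm
X1: 602 × 852 mm
X2: 426 × 602 mm
X3: 301 × 426 mm
X4: 213 × 301 mm
X5: 150 × 213 mm
X6: 106 × 150 mm
X7: 75 × 106 mm
→ matches X6.

X6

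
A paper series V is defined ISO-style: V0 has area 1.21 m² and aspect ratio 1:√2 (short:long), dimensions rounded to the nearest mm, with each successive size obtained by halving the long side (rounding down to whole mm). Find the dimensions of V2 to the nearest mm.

Let V0's short side be w mm. w · w√2 = 1.21 m² = 1,210,000 mm², so w ≈ 925.0 mm and w√2 ≈ 1308.1 mm → V0 = 925 × 1308 mm.
V1: ⌊1308/2⌋ × 925 = 654 × 925 mm
V2: ⌊925/2⌋ × 654 = 462 × 654 mm

462 × 654 mm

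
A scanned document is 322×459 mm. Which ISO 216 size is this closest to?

Aspect ratio 459/322 ≈ 1.425 — close to the ISO √2 ≈ 1.414.
In the C-series (envelope sizes, between A and B): C3 = 324 × 458 mm.
Off by 3 mm total — nearest standard size.

C3 (324 × 458 mm)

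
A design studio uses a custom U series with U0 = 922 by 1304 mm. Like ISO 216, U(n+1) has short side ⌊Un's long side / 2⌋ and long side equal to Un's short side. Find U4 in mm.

U1 = 652 × 922 mm (from U0 by 1 halving).
U2: ⌊922/2⌋ × 652 = 461 × 652 mm
U3: ⌊652/2⌋ × 461 = 326 × 461 mm
U4: ⌊461/2⌋ × 326 = 230 × 326 mm

230 × 326 mm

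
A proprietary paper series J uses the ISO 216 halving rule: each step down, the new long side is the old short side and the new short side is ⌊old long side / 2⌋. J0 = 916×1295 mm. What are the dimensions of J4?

J1: ⌊1295/2⌋ × 916 = 647 × 916 mm
J2: ⌊916/2⌋ × 647 = 458 × 647 mm
J3: ⌊647/2⌋ × 458 = 323 × 458 mm
J4: ⌊458/2⌋ × 323 = 229 × 323 mm

229 × 323 mm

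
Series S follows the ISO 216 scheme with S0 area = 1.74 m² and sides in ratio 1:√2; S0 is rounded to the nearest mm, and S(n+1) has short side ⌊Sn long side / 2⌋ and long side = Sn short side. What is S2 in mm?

Let S0's short side be w mm. w · w√2 = 1.74 m² = 1,740,000 mm², so w ≈ 1109.2 mm and w√2 ≈ 1568.7 mm → S0 = 1109 × 1569 mm.
S1: ⌊1569/2⌋ × 1109 = 784 × 1109 mm
S2: ⌊1109/2⌋ × 784 = 554 × 784 mm

554 × 784 mm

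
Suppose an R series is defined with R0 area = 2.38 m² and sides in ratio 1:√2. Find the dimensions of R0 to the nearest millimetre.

Let the short side be w mm. Then w · w√2 = 2.38 m² = 2,380,000 mm².
w² = 2,380,000/√2, so w ≈ 1297.3 mm; long side = w√2 ≈ 1834.6 mm.

1297 × 1835 mm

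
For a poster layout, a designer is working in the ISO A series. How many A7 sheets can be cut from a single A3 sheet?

Each ISO step halves the sheet: 1 × A3 → 2 × A4 → 4 × A5 → 8 × A6 → …
From A3 to A7 is 4 halving steps: 2^4 = 16.

16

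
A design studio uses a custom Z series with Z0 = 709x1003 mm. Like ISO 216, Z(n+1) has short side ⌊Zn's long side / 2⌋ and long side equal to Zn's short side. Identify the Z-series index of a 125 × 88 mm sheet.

Z6

Z0: 709 × 1003 mm
Z1: 501 × 709 mm
Z2: 354 × 501 mm
Z3: 250 × 354 mm
Z4: 177 × 250 mm
Z5: 125 × 177 mm
Z6: 88 × 125 mm
Z7: 62 × 88 mm
→ matches Z6.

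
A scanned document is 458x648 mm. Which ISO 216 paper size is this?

C2 (458 × 648 mm)

Aspect ratio 648/458 ≈ 1.415 — close to the ISO √2 ≈ 1.414.
In the C-series (envelope sizes, between A and B): C2 = 458 × 648 mm.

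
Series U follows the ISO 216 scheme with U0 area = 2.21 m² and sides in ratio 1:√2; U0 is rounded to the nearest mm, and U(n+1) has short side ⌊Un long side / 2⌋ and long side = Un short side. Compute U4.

312 × 442 mm

Let U0's short side be w mm. w · w√2 = 2.21 m² = 2,210,000 mm², so w ≈ 1250.1 mm and w√2 ≈ 1767.9 mm → U0 = 1250 × 1768 mm.
U1: ⌊1768/2⌋ × 1250 = 884 × 1250 mm
U2: ⌊1250/2⌋ × 884 = 625 × 884 mm
U3: ⌊884/2⌋ × 625 = 442 × 625 mm
U4: ⌊625/2⌋ × 442 = 312 × 442 mm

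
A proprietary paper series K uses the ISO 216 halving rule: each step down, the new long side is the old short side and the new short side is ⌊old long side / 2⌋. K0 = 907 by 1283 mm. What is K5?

160 × 226 mm

K1: ⌊1283/2⌋ × 907 = 641 × 907 mm
K2: ⌊907/2⌋ × 641 = 453 × 641 mm
K3: ⌊641/2⌋ × 453 = 320 × 453 mm
K4: ⌊453/2⌋ × 320 = 226 × 320 mm
K5: ⌊320/2⌋ × 226 = 160 × 226 mm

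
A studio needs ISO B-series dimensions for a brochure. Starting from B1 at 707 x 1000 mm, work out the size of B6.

125 × 176 mm

B2: ⌊1000/2⌋ × 707 = 500 × 707 mm
B3: ⌊707/2⌋ × 500 = 353 × 500 mm
B4: ⌊500/2⌋ × 353 = 250 × 353 mm
B5: ⌊353/2⌋ × 250 = 176 × 250 mm
B6: ⌊250/2⌋ × 176 = 125 × 176 mm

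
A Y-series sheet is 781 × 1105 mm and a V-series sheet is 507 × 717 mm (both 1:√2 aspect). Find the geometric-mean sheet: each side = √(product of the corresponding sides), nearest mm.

629 × 890 mm

Short side: √(781 · 507) = √395967 ≈ 629.3 → 629 mm
Long side: √(1105 · 717) = √792285 ≈ 890.1 → 890 mm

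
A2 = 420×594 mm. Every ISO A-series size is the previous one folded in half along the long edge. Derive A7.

A3: ⌊594/2⌋ × 420 = 297 × 420 mm
A4: ⌊420/2⌋ × 297 = 210 × 297 mm
A5: ⌊297/2⌋ × 210 = 148 × 210 mm
A6: ⌊210/2⌋ × 148 = 105 × 148 mm
A7: ⌊148/2⌋ × 105 = 74 × 105 mm

74 × 105 mm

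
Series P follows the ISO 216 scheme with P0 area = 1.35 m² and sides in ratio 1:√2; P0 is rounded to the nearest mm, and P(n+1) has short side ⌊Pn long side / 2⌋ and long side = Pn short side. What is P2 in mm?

Let P0's short side be w mm. w · w√2 = 1.35 m² = 1,350,000 mm², so w ≈ 977.0 mm and w√2 ≈ 1381.7 mm → P0 = 977 × 1382 mm.
P1: ⌊1382/2⌋ × 977 = 691 × 977 mm
P2: ⌊977/2⌋ × 691 = 488 × 691 mm

488 × 691 mm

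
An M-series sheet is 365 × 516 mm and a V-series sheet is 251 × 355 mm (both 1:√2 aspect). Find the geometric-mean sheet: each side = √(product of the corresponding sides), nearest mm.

303 × 428 mm

Short side: √(365 · 251) = √91615 ≈ 302.7 → 303 mm
Long side: √(516 · 355) = √183180 ≈ 428.0 → 428 mm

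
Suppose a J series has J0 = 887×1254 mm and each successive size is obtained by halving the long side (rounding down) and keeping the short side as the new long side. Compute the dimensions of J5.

156 × 221 mm

J1: ⌊1254/2⌋ × 887 = 627 × 887 mm
J2: ⌊887/2⌋ × 627 = 443 × 627 mm
J3: ⌊627/2⌋ × 443 = 313 × 443 mm
J4: ⌊443/2⌋ × 313 = 221 × 313 mm
J5: ⌊313/2⌋ × 221 = 156 × 221 mm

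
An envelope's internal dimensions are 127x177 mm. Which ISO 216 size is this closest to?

Aspect ratio 177/127 ≈ 1.394 (ISO target is √2 ≈ 1.414).
In the B-series (B0 = 1000 × 1414 mm): B6 = 125 × 176 mm.
Off by 3 mm total — nearest standard size.

B6 (125 × 176 mm)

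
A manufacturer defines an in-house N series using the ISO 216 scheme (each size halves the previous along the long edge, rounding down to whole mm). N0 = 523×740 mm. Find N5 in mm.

92 × 130 mm

N1: ⌊740/2⌋ × 523 = 370 × 523 mm
N2: ⌊523/2⌋ × 370 = 261 × 370 mm
N3: ⌊370/2⌋ × 261 = 185 × 261 mm
N4: ⌊261/2⌋ × 185 = 130 × 185 mm
N5: ⌊185/2⌋ × 130 = 92 × 130 mm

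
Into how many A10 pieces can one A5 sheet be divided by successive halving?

32

Each ISO step halves the sheet: 1 × A5 → 2 × A6 → 4 × A7 → 8 × A8 → …
From A5 to A10 is 5 halving steps: 2^5 = 32.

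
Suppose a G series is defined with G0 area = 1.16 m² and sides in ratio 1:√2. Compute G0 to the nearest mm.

906 × 1281 mm

Let the short side be w mm. Then w · w√2 = 1.16 m² = 1,160,000 mm².
w² = 1,160,000/√2, so w ≈ 905.7 mm; long side = w√2 ≈ 1280.8 mm.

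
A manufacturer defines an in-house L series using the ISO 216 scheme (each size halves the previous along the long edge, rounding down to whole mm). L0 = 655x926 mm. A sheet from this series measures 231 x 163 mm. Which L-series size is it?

L0: 655 × 926 mm
L1: 463 × 655 mm
L2: 327 × 463 mm
L3: 231 × 327 mm
L4: 163 × 231 mm
L5: 115 × 163 mm
→ matches L4.

L4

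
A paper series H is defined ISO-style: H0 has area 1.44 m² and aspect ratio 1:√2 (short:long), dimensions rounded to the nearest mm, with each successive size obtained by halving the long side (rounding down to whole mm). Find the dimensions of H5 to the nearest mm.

178 × 252 mm

Let H0's short side be w mm. w · w√2 = 1.44 m² = 1,440,000 mm², so w ≈ 1009.1 mm and w√2 ≈ 1427.0 mm → H0 = 1009 × 1427 mm.
H1: ⌊1427/2⌋ × 1009 = 713 × 1009 mm
H2: ⌊1009/2⌋ × 713 = 504 × 713 mm
H3: ⌊713/2⌋ × 504 = 356 × 504 mm
H4: ⌊504/2⌋ × 356 = 252 × 356 mm
H5: ⌊356/2⌋ × 252 = 178 × 252 mm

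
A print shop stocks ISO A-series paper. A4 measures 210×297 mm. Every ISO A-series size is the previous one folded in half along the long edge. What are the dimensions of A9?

37 × 52 mm

A5: ⌊297/2⌋ × 210 = 148 × 210 mm
A6: ⌊210/2⌋ × 148 = 105 × 148 mm
A7: ⌊148/2⌋ × 105 = 74 × 105 mm
A8: ⌊105/2⌋ × 74 = 52 × 74 mm
A9: ⌊74/2⌋ × 52 = 37 × 52 mm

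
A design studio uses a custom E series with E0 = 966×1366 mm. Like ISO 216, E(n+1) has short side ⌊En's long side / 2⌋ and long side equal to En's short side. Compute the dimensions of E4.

241 × 341 mm

E1: ⌊1366/2⌋ × 966 = 683 × 966 mm
E2: ⌊966/2⌋ × 683 = 483 × 683 mm
E3: ⌊683/2⌋ × 483 = 341 × 483 mm
E4: ⌊483/2⌋ × 341 = 241 × 341 mm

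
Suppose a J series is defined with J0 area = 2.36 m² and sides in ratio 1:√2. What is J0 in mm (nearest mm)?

1292 × 1827 mm

Let the short side be w mm. Then w · w√2 = 2.36 m² = 2,360,000 mm².
w² = 2,360,000/√2, so w ≈ 1291.8 mm; long side = w√2 ≈ 1826.9 mm.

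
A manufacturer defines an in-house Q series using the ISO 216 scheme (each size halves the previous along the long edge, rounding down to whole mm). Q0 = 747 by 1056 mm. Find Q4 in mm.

186 × 264 mm

Q1: ⌊1056/2⌋ × 747 = 528 × 747 mm
Q2: ⌊747/2⌋ × 528 = 373 × 528 mm
Q3: ⌊528/2⌋ × 373 = 264 × 373 mm
Q4: ⌊373/2⌋ × 264 = 186 × 264 mm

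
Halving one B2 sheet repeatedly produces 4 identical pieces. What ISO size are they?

4 = 2^2, so 2 halving steps.
B2 → B3 → … → B4 after 2 steps.

B4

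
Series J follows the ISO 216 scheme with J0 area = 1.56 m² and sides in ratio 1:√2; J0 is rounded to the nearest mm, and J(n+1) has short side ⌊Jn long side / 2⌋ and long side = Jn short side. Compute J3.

Let J0's short side be w mm. w · w√2 = 1.56 m² = 1,560,000 mm², so w ≈ 1050.3 mm and w√2 ≈ 1485.3 mm → J0 = 1050 × 1485 mm.
J1: ⌊1485/2⌋ × 1050 = 742 × 1050 mm
J2: ⌊1050/2⌋ × 742 = 525 × 742 mm
J3: ⌊742/2⌋ × 525 = 371 × 525 mm

371 × 525 mm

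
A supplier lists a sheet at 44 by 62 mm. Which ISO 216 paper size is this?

Aspect ratio 62/44 ≈ 1.409 — close to the ISO √2 ≈ 1.414.
In the B-series (B0 = 1000 × 1414 mm): B9 = 44 × 62 mm.

B9 (44 × 62 mm)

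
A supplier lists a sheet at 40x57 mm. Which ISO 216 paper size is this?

C9 (40 × 57 mm)

Aspect ratio 57/40 ≈ 1.425 — close to the ISO √2 ≈ 1.414.
In the C-series (envelope sizes, between A and B): C9 = 40 × 57 mm.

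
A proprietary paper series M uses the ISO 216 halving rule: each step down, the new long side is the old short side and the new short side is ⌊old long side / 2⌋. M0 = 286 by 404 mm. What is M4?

71 × 101 mm

M1: ⌊404/2⌋ × 286 = 202 × 286 mm
M2: ⌊286/2⌋ × 202 = 143 × 202 mm
M3: ⌊202/2⌋ × 143 = 101 × 143 mm
M4: ⌊143/2⌋ × 101 = 71 × 101 mm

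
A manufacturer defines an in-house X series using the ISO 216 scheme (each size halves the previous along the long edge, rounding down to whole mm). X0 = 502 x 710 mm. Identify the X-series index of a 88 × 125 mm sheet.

X0: 502 × 710 mm
X1: 355 × 502 mm
X2: 251 × 355 mm
X3: 177 × 251 mm
X4: 125 × 177 mm
X5: 88 × 125 mm
X6: 62 × 88 mm
→ matches X5.

X5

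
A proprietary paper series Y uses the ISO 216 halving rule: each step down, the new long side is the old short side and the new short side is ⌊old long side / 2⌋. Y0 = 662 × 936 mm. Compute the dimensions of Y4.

Y1: ⌊936/2⌋ × 662 = 468 × 662 mm
Y2: ⌊662/2⌋ × 468 = 331 × 468 mm
Y3: ⌊468/2⌋ × 331 = 234 × 331 mm
Y4: ⌊331/2⌋ × 234 = 165 × 234 mm

165 × 234 mm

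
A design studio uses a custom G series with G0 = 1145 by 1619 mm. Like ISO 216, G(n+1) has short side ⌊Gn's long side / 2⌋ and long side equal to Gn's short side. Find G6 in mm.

G1 = 809 × 1145 mm (from G0 by 1 halving).
G2: ⌊1145/2⌋ × 809 = 572 × 809 mm
G3: ⌊809/2⌋ × 572 = 404 × 572 mm
G4: ⌊572/2⌋ × 404 = 286 × 404 mm
G5: ⌊404/2⌋ × 286 = 202 × 286 mm
G6: ⌊286/2⌋ × 202 = 143 × 202 mm

143 × 202 mm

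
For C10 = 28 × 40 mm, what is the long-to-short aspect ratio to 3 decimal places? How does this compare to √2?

40 / 28 = 1.429
ISO 216 targets √2 ≈ 1.414; the +0.014 deviation is from mm rounding.

1.429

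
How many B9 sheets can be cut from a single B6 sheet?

B6 = 125 × 176 mm; B9 = 44 × 62 mm.
Each halving step doubles the count; 3 steps from B6 to B9.
2^3 = 8.

8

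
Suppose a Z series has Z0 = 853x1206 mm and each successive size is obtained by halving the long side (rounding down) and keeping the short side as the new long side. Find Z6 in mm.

Z1: ⌊1206/2⌋ × 853 = 603 × 853 mm
Z2: ⌊853/2⌋ × 603 = 426 × 603 mm
Z3: ⌊603/2⌋ × 426 = 301 × 426 mm
Z4: ⌊426/2⌋ × 301 = 213 × 301 mm
Z5: ⌊301/2⌋ × 213 = 150 × 213 mm
Z6: ⌊213/2⌋ × 150 = 106 × 150 mm

106 × 150 mm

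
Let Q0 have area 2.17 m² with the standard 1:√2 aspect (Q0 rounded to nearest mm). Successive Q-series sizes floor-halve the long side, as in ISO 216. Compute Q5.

219 × 309 mm

Let Q0's short side be w mm. w · w√2 = 2.17 m² = 2,170,000 mm², so w ≈ 1238.7 mm and w√2 ≈ 1751.8 mm → Q0 = 1239 × 1752 mm.
Q1: ⌊1752/2⌋ × 1239 = 876 × 1239 mm
Q2: ⌊1239/2⌋ × 876 = 619 × 876 mm
Q3: ⌊876/2⌋ × 619 = 438 × 619 mm
Q4: ⌊619/2⌋ × 438 = 309 × 438 mm
Q5: ⌊438/2⌋ × 309 = 219 × 309 mm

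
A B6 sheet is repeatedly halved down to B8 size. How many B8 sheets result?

4

Each ISO step halves the sheet: 1 × B6 → 2 × B7 → 4 × B8
From B6 to B8 is 2 halving steps: 2^2 = 4.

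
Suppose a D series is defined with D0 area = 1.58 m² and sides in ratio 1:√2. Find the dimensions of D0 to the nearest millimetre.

1057 × 1495 mm

Let the short side be w mm. Then w · w√2 = 1.58 m² = 1,580,000 mm².
w² = 1,580,000/√2, so w ≈ 1057.0 mm; long side = w√2 ≈ 1494.8 mm.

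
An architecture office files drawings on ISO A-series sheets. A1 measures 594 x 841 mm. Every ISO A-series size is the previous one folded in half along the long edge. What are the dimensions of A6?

105 × 148 mm

A2: ⌊841/2⌋ × 594 = 420 × 594 mm
A3: ⌊594/2⌋ × 420 = 297 × 420 mm
A4: ⌊420/2⌋ × 297 = 210 × 297 mm
A5: ⌊297/2⌋ × 210 = 148 × 210 mm
A6: ⌊210/2⌋ × 148 = 105 × 148 mm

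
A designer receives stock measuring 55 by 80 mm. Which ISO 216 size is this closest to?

C8 (57 × 81 mm)

Aspect ratio 80/55 ≈ 1.455 (ISO target is √2 ≈ 1.414).
In the C-series (envelope sizes, between A and B): C8 = 57 × 81 mm.
Off by 3 mm total — nearest standard size.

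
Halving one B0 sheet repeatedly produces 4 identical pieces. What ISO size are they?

4 = 2^2, so 2 halving steps.
B0 → B1 → … → B2 after 2 steps.

B2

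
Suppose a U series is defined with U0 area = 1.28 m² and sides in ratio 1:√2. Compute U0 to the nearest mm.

951 × 1345 mm

Let the short side be w mm. Then w · w√2 = 1.28 m² = 1,280,000 mm².
w² = 1,280,000/√2, so w ≈ 951.4 mm; long side = w√2 ≈ 1345.4 mm.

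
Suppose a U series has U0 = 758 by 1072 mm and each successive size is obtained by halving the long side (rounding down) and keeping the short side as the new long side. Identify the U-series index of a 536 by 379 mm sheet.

U2

U0: 758 × 1072 mm
U1: 536 × 758 mm
U2: 379 × 536 mm
U3: 268 × 379 mm
→ matches U2.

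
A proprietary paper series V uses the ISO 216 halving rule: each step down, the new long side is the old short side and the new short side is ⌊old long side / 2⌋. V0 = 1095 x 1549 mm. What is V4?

273 × 387 mm

V1: ⌊1549/2⌋ × 1095 = 774 × 1095 mm
V2: ⌊1095/2⌋ × 774 = 547 × 774 mm
V3: ⌊774/2⌋ × 547 = 387 × 547 mm
V4: ⌊547/2⌋ × 387 = 273 × 387 mm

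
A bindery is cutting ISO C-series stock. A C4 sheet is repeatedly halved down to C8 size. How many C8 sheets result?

16

C4 = 229 × 324 mm; C8 = 57 × 81 mm.
Each halving step doubles the count; 4 steps from C4 to C8.
2^4 = 16.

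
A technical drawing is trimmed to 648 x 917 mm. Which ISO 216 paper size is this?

Aspect ratio 917/648 ≈ 1.415 — close to the ISO √2 ≈ 1.414.
In the C-series (envelope sizes, between A and B): C1 = 648 × 917 mm.

C1 (648 × 917 mm)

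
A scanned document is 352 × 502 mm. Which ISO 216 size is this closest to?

Aspect ratio 502/352 ≈ 1.426 — close to the ISO √2 ≈ 1.414.
In the B-series (B0 = 1000 × 1414 mm): B3 = 353 × 500 mm.
Off by 3 mm total — nearest standard size.

B3 (353 × 500 mm)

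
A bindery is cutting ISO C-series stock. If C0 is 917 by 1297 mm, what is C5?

162 × 229 mm

C1: ⌊1297/2⌋ × 917 = 648 × 917 mm
C2: ⌊917/2⌋ × 648 = 458 × 648 mm
C3: ⌊648/2⌋ × 458 = 324 × 458 mm
C4: ⌊458/2⌋ × 324 = 229 × 324 mm
C5: ⌊324/2⌋ × 229 = 162 × 229 mm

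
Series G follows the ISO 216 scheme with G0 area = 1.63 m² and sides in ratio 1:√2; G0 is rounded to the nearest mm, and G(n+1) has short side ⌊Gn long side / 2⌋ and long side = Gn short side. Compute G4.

Let G0's short side be w mm. w · w√2 = 1.63 m² = 1,630,000 mm², so w ≈ 1073.6 mm and w√2 ≈ 1518.3 mm → G0 = 1074 × 1518 mm.
G1: ⌊1518/2⌋ × 1074 = 759 × 1074 mm
G2: ⌊1074/2⌋ × 759 = 537 × 759 mm
G3: ⌊759/2⌋ × 537 = 379 × 537 mm
G4: ⌊537/2⌋ × 379 = 268 × 379 mm

268 × 379 mm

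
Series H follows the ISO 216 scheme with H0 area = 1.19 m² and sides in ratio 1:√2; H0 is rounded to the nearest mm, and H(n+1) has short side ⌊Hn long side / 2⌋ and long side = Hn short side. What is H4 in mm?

Let H0's short side be w mm. w · w√2 = 1.19 m² = 1,190,000 mm², so w ≈ 917.3 mm and w√2 ≈ 1297.3 mm → H0 = 917 × 1297 mm.
H1: ⌊1297/2⌋ × 917 = 648 × 917 mm
H2: ⌊917/2⌋ × 648 = 458 × 648 mm
H3: ⌊648/2⌋ × 458 = 324 × 458 mm
H4: ⌊458/2⌋ × 324 = 229 × 324 mm

229 × 324 mm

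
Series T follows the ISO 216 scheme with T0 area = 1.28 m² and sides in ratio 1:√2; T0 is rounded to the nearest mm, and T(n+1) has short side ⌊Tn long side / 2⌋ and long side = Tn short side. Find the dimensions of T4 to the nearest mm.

Let T0's short side be w mm. w · w√2 = 1.28 m² = 1,280,000 mm², so w ≈ 951.4 mm and w√2 ≈ 1345.4 mm → T0 = 951 × 1345 mm.
T1: ⌊1345/2⌋ × 951 = 672 × 951 mm
T2: ⌊951/2⌋ × 672 = 475 × 672 mm
T3: ⌊672/2⌋ × 475 = 336 × 475 mm
T4: ⌊475/2⌋ × 336 = 237 × 336 mm

237 × 336 mm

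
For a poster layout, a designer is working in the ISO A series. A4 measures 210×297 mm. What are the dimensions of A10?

A5: ⌊297/2⌋ × 210 = 148 × 210 mm
A6: ⌊210/2⌋ × 148 = 105 × 148 mm
A7: ⌊148/2⌋ × 105 = 74 × 105 mm
A8: ⌊105/2⌋ × 74 = 52 × 74 mm
A9: ⌊74/2⌋ × 52 = 37 × 52 mm
A10: ⌊52/2⌋ × 37 = 26 × 37 mm

26 × 37 mm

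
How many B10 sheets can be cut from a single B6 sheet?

Each ISO step halves the sheet: 1 × B6 → 2 × B7 → 4 × B8 → 8 × B9 → …
From B6 to B10 is 4 halving steps: 2^4 = 16.

16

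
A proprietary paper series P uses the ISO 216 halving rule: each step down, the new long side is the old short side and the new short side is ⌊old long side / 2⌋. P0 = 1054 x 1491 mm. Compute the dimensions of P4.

P1: ⌊1491/2⌋ × 1054 = 745 × 1054 mm
P2: ⌊1054/2⌋ × 745 = 527 × 745 mm
P3: ⌊745/2⌋ × 527 = 372 × 527 mm
P4: ⌊527/2⌋ × 372 = 263 × 372 mm

263 × 372 mm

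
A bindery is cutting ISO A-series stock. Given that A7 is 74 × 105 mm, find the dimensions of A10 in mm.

A8: ⌊105/2⌋ × 74 = 52 × 74 mm
A9: ⌊74/2⌋ × 52 = 37 × 52 mm
A10: ⌊52/2⌋ × 37 = 26 × 37 mm

26 × 37 mm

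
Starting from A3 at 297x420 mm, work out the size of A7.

A4: ⌊420/2⌋ × 297 = 210 × 297 mm
A5: ⌊297/2⌋ × 210 = 148 × 210 mm
A6: ⌊210/2⌋ × 148 = 105 × 148 mm
A7: ⌊148/2⌋ × 105 = 74 × 105 mm

74 × 105 mm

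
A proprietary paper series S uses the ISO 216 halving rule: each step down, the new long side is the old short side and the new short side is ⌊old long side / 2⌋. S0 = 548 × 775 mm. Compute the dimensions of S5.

96 × 137 mm

S1: ⌊775/2⌋ × 548 = 387 × 548 mm
S2: ⌊548/2⌋ × 387 = 274 × 387 mm
S3: ⌊387/2⌋ × 274 = 193 × 274 mm
S4: ⌊274/2⌋ × 193 = 137 × 193 mm
S5: ⌊193/2⌋ × 137 = 96 × 137 mm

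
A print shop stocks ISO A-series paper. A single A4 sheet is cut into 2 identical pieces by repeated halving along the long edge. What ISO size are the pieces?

2 = 2^1, so 1 halving step.
A4 → A5 → … → A5 after 1 step.

A5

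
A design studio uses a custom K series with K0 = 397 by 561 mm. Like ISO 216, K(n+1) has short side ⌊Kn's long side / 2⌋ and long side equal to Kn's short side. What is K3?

140 × 198 mm

K1: ⌊561/2⌋ × 397 = 280 × 397 mm
K2: ⌊397/2⌋ × 280 = 198 × 280 mm
K3: ⌊280/2⌋ × 198 = 140 × 198 mm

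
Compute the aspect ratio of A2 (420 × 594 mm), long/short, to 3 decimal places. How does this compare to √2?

594 / 420 = 1.414
Matches √2 ≈ 1.414 — the ISO 216 defining ratio.

1.414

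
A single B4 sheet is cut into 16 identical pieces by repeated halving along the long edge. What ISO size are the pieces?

B8

16 = 2^4, so 4 halving steps.
B4 → B5 → … → B8 after 4 steps.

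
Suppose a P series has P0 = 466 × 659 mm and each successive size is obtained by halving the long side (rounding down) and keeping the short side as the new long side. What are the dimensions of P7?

P1 = 329 × 466 mm (from P0 by 1 halving).
P2: ⌊466/2⌋ × 329 = 233 × 329 mm
P3: ⌊329/2⌋ × 233 = 164 × 233 mm
P4: ⌊233/2⌋ × 164 = 116 × 164 mm
P5: ⌊164/2⌋ × 116 = 82 × 116 mm
P6: ⌊116/2⌋ × 82 = 58 × 82 mm
P7: ⌊82/2⌋ × 58 = 41 × 58 mm

41 × 58 mm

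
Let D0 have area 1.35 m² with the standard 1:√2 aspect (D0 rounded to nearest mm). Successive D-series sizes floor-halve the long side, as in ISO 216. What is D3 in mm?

345 × 488 mm

Let D0's short side be w mm. w · w√2 = 1.35 m² = 1,350,000 mm², so w ≈ 977.0 mm and w√2 ≈ 1381.7 mm → D0 = 977 × 1382 mm.
D1: ⌊1382/2⌋ × 977 = 691 × 977 mm
D2: ⌊977/2⌋ × 691 = 488 × 691 mm
D3: ⌊691/2⌋ × 488 = 345 × 488 mm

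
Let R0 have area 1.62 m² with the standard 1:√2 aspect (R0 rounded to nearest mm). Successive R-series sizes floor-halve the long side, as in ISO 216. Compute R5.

Let R0's short side be w mm. w · w√2 = 1.62 m² = 1,620,000 mm², so w ≈ 1070.3 mm and w√2 ≈ 1513.6 mm → R0 = 1070 × 1514 mm.
R1: ⌊1514/2⌋ × 1070 = 757 × 1070 mm
R2: ⌊1070/2⌋ × 757 = 535 × 757 mm
R3: ⌊757/2⌋ × 535 = 378 × 535 mm
R4: ⌊535/2⌋ × 378 = 267 × 378 mm
R5: ⌊378/2⌋ × 267 = 189 × 267 mm

189 × 267 mm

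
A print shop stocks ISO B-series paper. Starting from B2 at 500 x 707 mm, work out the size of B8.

62 × 88 mm

B3: ⌊707/2⌋ × 500 = 353 × 500 mm
B4: ⌊500/2⌋ × 353 = 250 × 353 mm
B5: ⌊353/2⌋ × 250 = 176 × 250 mm
B6: ⌊250/2⌋ × 176 = 125 × 176 mm
B7: ⌊176/2⌋ × 125 = 88 × 125 mm
B8: ⌊125/2⌋ × 88 = 62 × 88 mm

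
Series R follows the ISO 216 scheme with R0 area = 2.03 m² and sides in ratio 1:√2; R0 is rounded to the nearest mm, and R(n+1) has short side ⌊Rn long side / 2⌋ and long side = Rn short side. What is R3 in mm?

Let R0's short side be w mm. w · w√2 = 2.03 m² = 2,030,000 mm², so w ≈ 1198.1 mm and w√2 ≈ 1694.4 mm → R0 = 1198 × 1694 mm.
R1: ⌊1694/2⌋ × 1198 = 847 × 1198 mm
R2: ⌊1198/2⌋ × 847 = 599 × 847 mm
R3: ⌊847/2⌋ × 599 = 423 × 599 mm

423 × 599 mm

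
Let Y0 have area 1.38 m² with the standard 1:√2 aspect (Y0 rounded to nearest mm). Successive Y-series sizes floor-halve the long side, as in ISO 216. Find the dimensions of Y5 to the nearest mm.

174 × 247 mm

Let Y0's short side be w mm. w · w√2 = 1.38 m² = 1,380,000 mm², so w ≈ 987.8 mm and w√2 ≈ 1397.0 mm → Y0 = 988 × 1397 mm.
Y1: ⌊1397/2⌋ × 988 = 698 × 988 mm
Y2: ⌊988/2⌋ × 698 = 494 × 698 mm
Y3: ⌊698/2⌋ × 494 = 349 × 494 mm
Y4: ⌊494/2⌋ × 349 = 247 × 349 mm
Y5: ⌊349/2⌋ × 247 = 174 × 247 mm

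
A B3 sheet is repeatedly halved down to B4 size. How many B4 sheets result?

Each ISO step halves the sheet: 1 × B3 → 2 × B4
From B3 to B4 is 1 halving step: 2^1 = 2.

2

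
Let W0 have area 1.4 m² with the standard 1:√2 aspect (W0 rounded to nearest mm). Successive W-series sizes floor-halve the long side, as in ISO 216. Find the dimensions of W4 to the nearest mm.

248 × 351 mm

Let W0's short side be w mm. w · w√2 = 1.4 m² = 1,400,000 mm², so w ≈ 995.0 mm and w√2 ≈ 1407.1 mm → W0 = 995 × 1407 mm.
W1: ⌊1407/2⌋ × 995 = 703 × 995 mm
W2: ⌊995/2⌋ × 703 = 497 × 703 mm
W3: ⌊703/2⌋ × 497 = 351 × 497 mm
W4: ⌊497/2⌋ × 351 = 248 × 351 mm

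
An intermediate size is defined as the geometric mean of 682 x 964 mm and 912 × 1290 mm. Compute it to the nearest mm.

Short side: √(682 · 912) = √621984 ≈ 788.7 → 789 mm
Long side: √(964 · 1290) = √1243560 ≈ 1115.2 → 1115 mm

789 × 1115 mm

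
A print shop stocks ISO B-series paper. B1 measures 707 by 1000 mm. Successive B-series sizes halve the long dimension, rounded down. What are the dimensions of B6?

B2: ⌊1000/2⌋ × 707 = 500 × 707 mm
B3: ⌊707/2⌋ × 500 = 353 × 500 mm
B4: ⌊500/2⌋ × 353 = 250 × 353 mm
B5: ⌊353/2⌋ × 250 = 176 × 250 mm
B6: ⌊250/2⌋ × 176 = 125 × 176 mm

125 × 176 mm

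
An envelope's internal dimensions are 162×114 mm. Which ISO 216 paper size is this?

Aspect ratio 162/114 ≈ 1.421 — close to the ISO √2 ≈ 1.414.
In the C-series (envelope sizes, between A and B): C6 = 114 × 162 mm.

C6 (114 × 162 mm)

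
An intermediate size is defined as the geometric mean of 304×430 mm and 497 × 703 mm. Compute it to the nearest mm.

Short side: √(304 · 497) = √151088 ≈ 388.7 → 389 mm
Long side: √(430 · 703) = √302290 ≈ 549.8 → 550 mm

389 × 550 mm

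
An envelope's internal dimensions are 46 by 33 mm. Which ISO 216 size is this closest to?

Aspect ratio 46/33 ≈ 1.394 (ISO target is √2 ≈ 1.414).
In the B-series (B0 = 1000 × 1414 mm): B10 = 31 × 44 mm.
Off by 4 mm total — nearest standard size.

B10 (31 × 44 mm)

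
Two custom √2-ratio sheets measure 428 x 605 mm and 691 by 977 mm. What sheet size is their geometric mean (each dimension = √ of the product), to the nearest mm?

544 × 769 mm

Short side: √(428 · 691) = √295748 ≈ 543.8 → 544 mm
Long side: √(605 · 977) = √591085 ≈ 768.8 → 769 mm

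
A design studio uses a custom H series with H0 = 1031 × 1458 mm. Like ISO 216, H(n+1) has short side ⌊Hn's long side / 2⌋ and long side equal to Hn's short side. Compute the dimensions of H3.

H1: ⌊1458/2⌋ × 1031 = 729 × 1031 mm
H2: ⌊1031/2⌋ × 729 = 515 × 729 mm
H3: ⌊729/2⌋ × 515 = 364 × 515 mm

364 × 515 mm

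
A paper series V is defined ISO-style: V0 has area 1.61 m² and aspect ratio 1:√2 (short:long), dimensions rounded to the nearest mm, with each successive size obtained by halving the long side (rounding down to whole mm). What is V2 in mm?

533 × 754 mm

Let V0's short side be w mm. w · w√2 = 1.61 m² = 1,610,000 mm², so w ≈ 1067.0 mm and w√2 ≈ 1508.9 mm → V0 = 1067 × 1509 mm.
V1: ⌊1509/2⌋ × 1067 = 754 × 1067 mm
V2: ⌊1067/2⌋ × 754 = 533 × 754 mm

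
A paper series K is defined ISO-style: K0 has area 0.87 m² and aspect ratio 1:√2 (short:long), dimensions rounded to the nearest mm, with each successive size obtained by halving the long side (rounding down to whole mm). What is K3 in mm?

Let K0's short side be w mm. w · w√2 = 0.87 m² = 870,000 mm², so w ≈ 784.3 mm and w√2 ≈ 1109.2 mm → K0 = 784 × 1109 mm.
K1: ⌊1109/2⌋ × 784 = 554 × 784 mm
K2: ⌊784/2⌋ × 554 = 392 × 554 mm
K3: ⌊554/2⌋ × 392 = 277 × 392 mm

277 × 392 mm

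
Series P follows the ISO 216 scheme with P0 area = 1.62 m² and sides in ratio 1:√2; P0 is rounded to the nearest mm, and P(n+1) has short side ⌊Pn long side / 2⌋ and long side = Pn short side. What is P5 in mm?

Let P0's short side be w mm. w · w√2 = 1.62 m² = 1,620,000 mm², so w ≈ 1070.3 mm and w√2 ≈ 1513.6 mm → P0 = 1070 × 1514 mm.
P1: ⌊1514/2⌋ × 1070 = 757 × 1070 mm
P2: ⌊1070/2⌋ × 757 = 535 × 757 mm
P3: ⌊757/2⌋ × 535 = 378 × 535 mm
P4: ⌊535/2⌋ × 378 = 267 × 378 mm
P5: ⌊378/2⌋ × 267 = 189 × 267 mm

189 × 267 mm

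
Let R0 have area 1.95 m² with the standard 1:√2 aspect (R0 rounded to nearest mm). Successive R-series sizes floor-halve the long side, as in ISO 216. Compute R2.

Let R0's short side be w mm. w · w√2 = 1.95 m² = 1,950,000 mm², so w ≈ 1174.2 mm and w√2 ≈ 1660.6 mm → R0 = 1174 × 1661 mm.
R1: ⌊1661/2⌋ × 1174 = 830 × 1174 mm
R2: ⌊1174/2⌋ × 830 = 587 × 830 mm

587 × 830 mm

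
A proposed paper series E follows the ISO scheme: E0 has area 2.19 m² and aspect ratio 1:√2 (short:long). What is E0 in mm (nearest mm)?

1244 × 1760 mm

Let the short side be w mm. Then w · w√2 = 2.19 m² = 2,190,000 mm².
w² = 2,190,000/√2, so w ≈ 1244.4 mm; long side = w√2 ≈ 1759.9 mm.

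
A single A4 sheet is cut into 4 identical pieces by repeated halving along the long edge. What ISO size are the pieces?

4 = 2^2, so 2 halving steps.
A4 → A5 → … → A6 after 2 steps.

A6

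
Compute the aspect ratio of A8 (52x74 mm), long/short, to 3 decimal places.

1.423

74 / 52 = 1.423
ISO 216 targets √2 ≈ 1.414; the +0.009 deviation is from mm rounding.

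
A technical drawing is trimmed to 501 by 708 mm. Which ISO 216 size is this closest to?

Aspect ratio 708/501 ≈ 1.413 — close to the ISO √2 ≈ 1.414.
In the B-series (B0 = 1000 × 1414 mm): B2 = 500 × 707 mm.
Off by 2 mm total — nearest standard size.

B2 (500 × 707 mm)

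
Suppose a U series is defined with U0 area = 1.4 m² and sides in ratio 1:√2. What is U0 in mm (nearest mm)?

Let the short side be w mm. Then w · w√2 = 1.4 m² = 1,400,000 mm².
w² = 1,400,000/√2, so w ≈ 995.0 mm; long side = w√2 ≈ 1407.1 mm.

995 × 1407 mm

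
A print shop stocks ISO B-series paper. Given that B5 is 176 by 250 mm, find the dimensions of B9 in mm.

44 × 62 mm

B6: ⌊250/2⌋ × 176 = 125 × 176 mm
B7: ⌊176/2⌋ × 125 = 88 × 125 mm
B8: ⌊125/2⌋ × 88 = 62 × 88 mm
B9: ⌊88/2⌋ × 62 = 44 × 62 mm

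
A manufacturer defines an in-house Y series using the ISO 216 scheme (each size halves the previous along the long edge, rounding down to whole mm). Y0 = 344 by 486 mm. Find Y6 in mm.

43 × 60 mm

Y1 = 243 × 344 mm (from Y0 by 1 halving).
Y2: ⌊344/2⌋ × 243 = 172 × 243 mm
Y3: ⌊243/2⌋ × 172 = 121 × 172 mm
Y4: ⌊172/2⌋ × 121 = 86 × 121 mm
Y5: ⌊121/2⌋ × 86 = 60 × 86 mm
Y6: ⌊86/2⌋ × 60 = 43 × 60 mm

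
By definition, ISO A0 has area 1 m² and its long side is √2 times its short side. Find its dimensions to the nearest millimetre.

Let the short side be w mm. Then the long side is w√2 and w · w√2 = 10⁶ mm².
w² = 10⁶/√2, so w = 1000 / 2^(1/4) ≈ 840.9 mm; long side = 1000 · 2^(1/4) ≈ 1189.2 mm.

841 × 1189 mm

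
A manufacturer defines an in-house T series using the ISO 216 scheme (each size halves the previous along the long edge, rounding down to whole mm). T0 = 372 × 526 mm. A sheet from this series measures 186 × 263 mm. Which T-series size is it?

T0: 372 × 526 mm
T1: 263 × 372 mm
T2: 186 × 263 mm
T3: 131 × 186 mm
→ matches T2.

T2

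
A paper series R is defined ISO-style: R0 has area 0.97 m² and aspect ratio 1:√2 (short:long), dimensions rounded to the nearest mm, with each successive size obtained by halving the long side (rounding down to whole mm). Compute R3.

Let R0's short side be w mm. w · w√2 = 0.97 m² = 970,000 mm², so w ≈ 828.2 mm and w√2 ≈ 1171.2 mm → R0 = 828 × 1171 mm.
R1: ⌊1171/2⌋ × 828 = 585 × 828 mm
R2: ⌊828/2⌋ × 585 = 414 × 585 mm
R3: ⌊585/2⌋ × 414 = 292 × 414 mm

292 × 414 mm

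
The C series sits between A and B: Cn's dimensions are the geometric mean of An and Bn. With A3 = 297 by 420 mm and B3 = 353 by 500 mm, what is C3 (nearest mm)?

Short side: √(297 · 353) = √104841 ≈ 323.8 → 324 mm
Long side: √(420 · 500) = √210000 ≈ 458.3 → 458 mm

324 × 458 mm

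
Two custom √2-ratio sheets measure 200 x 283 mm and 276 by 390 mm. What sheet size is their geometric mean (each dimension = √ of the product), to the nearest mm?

235 × 332 mm

Short side: √(200 · 276) = √55200 ≈ 234.9 → 235 mm
Long side: √(283 · 390) = √110370 ≈ 332.2 → 332 mm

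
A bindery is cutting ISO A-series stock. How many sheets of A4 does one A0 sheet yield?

16

A0 = 841 × 1189 mm; A4 = 210 × 297 mm.
Each halving step doubles the count; 4 steps from A0 to A4.
2^4 = 16.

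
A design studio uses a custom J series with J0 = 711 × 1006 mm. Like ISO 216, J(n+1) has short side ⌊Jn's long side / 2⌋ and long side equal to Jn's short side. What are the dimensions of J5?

125 × 177 mm

J1: ⌊1006/2⌋ × 711 = 503 × 711 mm
J2: ⌊711/2⌋ × 503 = 355 × 503 mm
J3: ⌊503/2⌋ × 355 = 251 × 355 mm
J4: ⌊355/2⌋ × 251 = 177 × 251 mm
J5: ⌊251/2⌋ × 177 = 125 × 177 mm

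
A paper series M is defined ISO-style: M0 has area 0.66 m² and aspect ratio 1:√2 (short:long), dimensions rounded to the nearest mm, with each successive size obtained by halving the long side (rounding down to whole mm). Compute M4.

170 × 241 mm

Let M0's short side be w mm. w · w√2 = 0.66 m² = 660,000 mm², so w ≈ 683.1 mm and w√2 ≈ 966.1 mm → M0 = 683 × 966 mm.
M1: ⌊966/2⌋ × 683 = 483 × 683 mm
M2: ⌊683/2⌋ × 483 = 341 × 483 mm
M3: ⌊483/2⌋ × 341 = 241 × 341 mm
M4: ⌊341/2⌋ × 241 = 170 × 241 mm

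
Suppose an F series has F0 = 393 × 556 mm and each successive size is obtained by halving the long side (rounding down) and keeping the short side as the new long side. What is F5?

69 × 98 mm

F1: ⌊556/2⌋ × 393 = 278 × 393 mm
F2: ⌊393/2⌋ × 278 = 196 × 278 mm
F3: ⌊278/2⌋ × 196 = 139 × 196 mm
F4: ⌊196/2⌋ × 139 = 98 × 139 mm
F5: ⌊139/2⌋ × 98 = 69 × 98 mm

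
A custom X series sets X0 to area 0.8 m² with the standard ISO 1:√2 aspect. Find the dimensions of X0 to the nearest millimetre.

Let the short side be w mm. Then w · w√2 = 0.8 m² = 800,000 mm².
w² = 800,000/√2, so w ≈ 752.1 mm; long side = w√2 ≈ 1063.7 mm.

752 × 1064 mm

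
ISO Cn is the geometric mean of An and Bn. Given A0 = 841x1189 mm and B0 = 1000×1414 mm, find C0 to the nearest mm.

917 × 1297 mm

Short side: √(841 · 1000) = √841000 ≈ 917.1 → 917 mm
Long side: √(1189 · 1414) = √1681246 ≈ 1296.6 → 1297 mm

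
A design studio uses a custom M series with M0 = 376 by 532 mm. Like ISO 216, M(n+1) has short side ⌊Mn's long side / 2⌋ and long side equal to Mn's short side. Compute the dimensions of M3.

133 × 188 mm

M1: ⌊532/2⌋ × 376 = 266 × 376 mm
M2: ⌊376/2⌋ × 266 = 188 × 266 mm
M3: ⌊266/2⌋ × 188 = 133 × 188 mm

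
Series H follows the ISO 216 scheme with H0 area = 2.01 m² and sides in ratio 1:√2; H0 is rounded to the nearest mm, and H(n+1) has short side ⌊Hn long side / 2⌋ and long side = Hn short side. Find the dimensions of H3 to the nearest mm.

421 × 596 mm

Let H0's short side be w mm. w · w√2 = 2.01 m² = 2,010,000 mm², so w ≈ 1192.2 mm and w√2 ≈ 1686.0 mm → H0 = 1192 × 1686 mm.
H1: ⌊1686/2⌋ × 1192 = 843 × 1192 mm
H2: ⌊1192/2⌋ × 843 = 596 × 843 mm
H3: ⌊843/2⌋ × 596 = 421 × 596 mm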